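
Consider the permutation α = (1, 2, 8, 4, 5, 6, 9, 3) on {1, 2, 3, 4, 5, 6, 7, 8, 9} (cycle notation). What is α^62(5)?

8

5 lies in the 8-cycle (1, 2, 8, 4, 5, 6, 9, 3).
Since the cycle has length 8, α^62 acts on it the same as α^6 (62 mod 8 = 6).
Advancing 6 steps from 5: 5 → 6 → 9 → 3 → 1 → 2 → 8.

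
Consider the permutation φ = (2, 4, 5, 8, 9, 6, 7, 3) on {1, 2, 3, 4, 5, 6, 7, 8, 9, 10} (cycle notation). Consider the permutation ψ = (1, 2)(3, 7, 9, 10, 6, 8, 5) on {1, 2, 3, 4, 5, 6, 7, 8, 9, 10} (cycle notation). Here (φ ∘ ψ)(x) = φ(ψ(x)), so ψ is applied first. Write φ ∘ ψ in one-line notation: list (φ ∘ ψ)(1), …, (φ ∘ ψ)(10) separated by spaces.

(φ ∘ ψ)(x) = φ(ψ(x)). Computing each image: φ(ψ(1)) = φ(2) = 4, φ(ψ(2)) = φ(1) = 1, φ(ψ(3)) = φ(7) = 3, φ(ψ(4)) = φ(4) = 5, φ(ψ(5)) = φ(3) = 2, φ(ψ(6)) = φ(8) = 9, φ(ψ(7)) = φ(9) = 6, φ(ψ(8)) = φ(5) = 8, φ(ψ(9)) = φ(10) = 10, φ(ψ(10)) = φ(6) = 7.
Hence φ ∘ ψ = [4 1 3 5 2 9 6 8 10 7].

4 1 3 5 2 9 6 8 10 7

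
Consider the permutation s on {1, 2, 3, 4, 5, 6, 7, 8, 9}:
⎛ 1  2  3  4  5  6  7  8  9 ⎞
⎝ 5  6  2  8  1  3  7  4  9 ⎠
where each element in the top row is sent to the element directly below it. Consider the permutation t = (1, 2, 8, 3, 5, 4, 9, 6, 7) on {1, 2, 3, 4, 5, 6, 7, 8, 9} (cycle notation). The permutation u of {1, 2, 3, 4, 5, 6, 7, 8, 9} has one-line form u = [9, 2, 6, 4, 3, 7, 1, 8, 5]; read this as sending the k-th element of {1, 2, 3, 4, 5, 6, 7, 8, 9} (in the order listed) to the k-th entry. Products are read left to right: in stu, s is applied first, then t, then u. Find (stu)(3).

Chase 3: s(3) = 2; t(2) = 8; u(8) = 8. Hence (stu)(3) = 8.

8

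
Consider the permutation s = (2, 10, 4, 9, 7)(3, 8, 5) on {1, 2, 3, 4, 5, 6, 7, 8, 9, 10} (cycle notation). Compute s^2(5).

8

5 lies in the 3-cycle (3, 8, 5).
Stepping 2 places around the cycle: 5 → 3 → 8.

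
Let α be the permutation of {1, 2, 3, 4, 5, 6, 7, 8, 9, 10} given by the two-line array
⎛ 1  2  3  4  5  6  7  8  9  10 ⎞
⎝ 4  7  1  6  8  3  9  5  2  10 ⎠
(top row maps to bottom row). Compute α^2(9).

Tracing 9 → 2 → … returns to 9 after 3 steps, so 9 lies in a 3-cycle (2, 7, 9).
Stepping 2 places around the cycle: 9 → 2 → 7.

7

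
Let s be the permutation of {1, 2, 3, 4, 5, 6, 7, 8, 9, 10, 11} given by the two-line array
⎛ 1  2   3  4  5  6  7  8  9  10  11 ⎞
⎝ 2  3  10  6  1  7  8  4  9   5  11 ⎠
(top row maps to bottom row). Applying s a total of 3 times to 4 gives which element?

8

Tracing 4 → 6 → … returns to 4 after 4 steps, so 4 lies in a 4-cycle (4 6 7 8).
Stepping 3 places around the cycle: 4 → 6 → 7 → 8.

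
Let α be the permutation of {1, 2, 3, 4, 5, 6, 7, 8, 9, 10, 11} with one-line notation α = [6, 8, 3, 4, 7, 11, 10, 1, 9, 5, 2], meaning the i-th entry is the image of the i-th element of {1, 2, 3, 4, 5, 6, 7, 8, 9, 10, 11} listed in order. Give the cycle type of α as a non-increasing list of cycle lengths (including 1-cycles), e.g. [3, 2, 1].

The disjoint cycles are (1, 6, 11, 2, 8)(3)(4)(5, 7, 10)(9), with lengths 5, 3, 1, 1, 1 in non-increasing order.

[5, 3, 1, 1, 1]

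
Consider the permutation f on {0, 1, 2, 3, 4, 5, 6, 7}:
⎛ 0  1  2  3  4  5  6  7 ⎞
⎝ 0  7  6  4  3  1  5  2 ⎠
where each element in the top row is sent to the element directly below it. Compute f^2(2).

Tracing 2 → 6 → … returns to 2 after 5 steps, so 2 lies in a 5-cycle (1 7 2 6 5).
Advancing 2 steps from 2: 2 → 6 → 5.

5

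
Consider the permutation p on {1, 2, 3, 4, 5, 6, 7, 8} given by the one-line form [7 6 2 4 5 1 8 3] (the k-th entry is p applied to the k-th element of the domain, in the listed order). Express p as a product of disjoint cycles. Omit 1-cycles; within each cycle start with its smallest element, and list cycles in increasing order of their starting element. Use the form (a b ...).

Start at 1 and follow images: 1 → 7 → 8 → 3 → 2 → 6 → 1, giving the cycle (1 7 8 3 2 6).
Repeating from the next unused element and collecting all non-trivial cycles gives (1 7 8 3 2 6).

(1 7 8 3 2 6)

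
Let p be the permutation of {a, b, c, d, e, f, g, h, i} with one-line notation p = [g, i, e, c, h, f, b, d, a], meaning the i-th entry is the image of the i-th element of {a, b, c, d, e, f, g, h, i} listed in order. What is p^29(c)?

e

Tracing c → e → … returns to c after 4 steps, so c lies in a 4-cycle (c e h d).
Since the cycle has length 4, p^29 acts on it the same as p^1 (29 mod 4 = 1).
Advancing 1 step from c: c → e.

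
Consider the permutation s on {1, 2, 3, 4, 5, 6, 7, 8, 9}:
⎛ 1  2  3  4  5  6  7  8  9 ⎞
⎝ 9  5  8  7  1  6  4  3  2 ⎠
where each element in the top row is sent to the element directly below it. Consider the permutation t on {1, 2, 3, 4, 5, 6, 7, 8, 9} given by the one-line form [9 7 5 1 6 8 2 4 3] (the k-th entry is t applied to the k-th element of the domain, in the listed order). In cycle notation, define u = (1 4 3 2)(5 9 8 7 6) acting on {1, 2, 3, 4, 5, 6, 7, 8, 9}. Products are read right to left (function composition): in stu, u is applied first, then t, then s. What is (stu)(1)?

9

Apply the permutations in order: u(1) = 4, then t(4) = 1, then s(1) = 9. So (stu)(1) = 9.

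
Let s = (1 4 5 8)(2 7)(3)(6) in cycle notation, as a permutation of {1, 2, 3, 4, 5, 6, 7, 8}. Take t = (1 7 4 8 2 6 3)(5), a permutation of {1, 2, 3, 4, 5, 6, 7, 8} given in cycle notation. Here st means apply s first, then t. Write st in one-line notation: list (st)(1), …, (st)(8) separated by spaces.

Chase each element through s then t: 1 → 4 → 8; 2 → 7 → 4; 3 → 3 → 1; 4 → 5 → 5; 5 → 8 → 2; 6 → 6 → 3; 7 → 2 → 6; 8 → 1 → 7.
So st in one-line form is 8 4 1 5 2 3 6 7.

8 4 1 5 2 3 6 7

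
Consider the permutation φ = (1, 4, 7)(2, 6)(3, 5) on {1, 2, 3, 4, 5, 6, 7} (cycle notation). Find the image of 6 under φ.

2

In the cycle (2, 6), 6 is followed by 2, so φ(6) = 2.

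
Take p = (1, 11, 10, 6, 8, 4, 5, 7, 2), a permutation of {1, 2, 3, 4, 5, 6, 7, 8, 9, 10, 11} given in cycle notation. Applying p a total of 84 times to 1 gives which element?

6

1 lies in the 9-cycle (1, 11, 10, 6, 8, 4, 5, 7, 2).
Powers repeat with period 9 on this cycle, and 84 mod 9 = 3, so p^84(1) = p^3(1).
Advancing 3 steps from 1: 1 → 11 → 10 → 6.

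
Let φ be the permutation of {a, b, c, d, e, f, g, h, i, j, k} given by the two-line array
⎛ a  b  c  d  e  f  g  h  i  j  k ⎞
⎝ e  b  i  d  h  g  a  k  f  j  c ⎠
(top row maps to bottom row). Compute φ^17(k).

Tracing k → c → … returns to k after 8 steps, so k lies in an 8-cycle (a, e, h, k, c, i, f, g).
On an 8-cycle, φ^8 is the identity, so φ^17 = φ^1 there (17 ≡ 1 mod 8).
Advancing 1 step from k: k → c.

c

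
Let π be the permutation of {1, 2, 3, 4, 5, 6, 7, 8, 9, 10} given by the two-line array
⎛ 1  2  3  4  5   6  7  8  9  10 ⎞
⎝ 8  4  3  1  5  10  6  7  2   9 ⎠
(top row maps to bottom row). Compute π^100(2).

7

Tracing 2 → 4 → … returns to 2 after 8 steps, so 2 lies in an 8-cycle (1 8 7 6 10 9 2 4).
Since the cycle has length 8, π^100 acts on it the same as π^4 (100 mod 8 = 4).
Advancing 4 steps from 2: 2 → 4 → 1 → 8 → 7.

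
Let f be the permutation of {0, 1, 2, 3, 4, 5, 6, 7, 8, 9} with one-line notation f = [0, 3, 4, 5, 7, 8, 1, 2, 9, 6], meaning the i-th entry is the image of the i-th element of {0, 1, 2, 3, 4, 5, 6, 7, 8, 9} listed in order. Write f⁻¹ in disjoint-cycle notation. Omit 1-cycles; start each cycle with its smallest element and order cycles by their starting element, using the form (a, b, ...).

First write f in disjoint cycles: (1, 3, 5, 8, 9, 6)(2, 4, 7).
Reversing each cycle (and rotating so the smallest element leads) gives f⁻¹ = (1, 6, 9, 8, 5, 3)(2, 7, 4).

(1, 6, 9, 8, 5, 3)(2, 7, 4)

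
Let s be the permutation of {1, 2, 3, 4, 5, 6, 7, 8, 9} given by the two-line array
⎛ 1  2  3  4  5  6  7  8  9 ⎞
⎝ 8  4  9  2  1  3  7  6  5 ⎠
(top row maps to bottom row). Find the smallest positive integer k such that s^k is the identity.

Decomposing into disjoint cycles gives cycle lengths 6, 2, 1.
Since disjoint cycles commute, ord(s) = lcm(6, 2) = 6.

6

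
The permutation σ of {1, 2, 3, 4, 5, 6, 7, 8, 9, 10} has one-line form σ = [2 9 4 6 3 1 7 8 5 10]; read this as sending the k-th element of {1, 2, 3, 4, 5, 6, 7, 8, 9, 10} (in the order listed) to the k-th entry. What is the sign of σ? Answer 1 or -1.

In disjoint-cycle form the cycle lengths are 7, 1, 1, 1.
A cycle of length ℓ contributes ℓ−1 transpositions, so σ is a product of 6 transpositions — even.

1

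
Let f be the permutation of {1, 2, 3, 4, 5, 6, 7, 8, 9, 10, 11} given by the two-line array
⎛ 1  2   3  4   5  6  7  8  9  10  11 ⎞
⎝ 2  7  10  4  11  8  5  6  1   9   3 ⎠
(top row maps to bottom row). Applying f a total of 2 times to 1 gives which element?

Tracing 1 → 2 → … returns to 1 after 8 steps, so 1 lies in an 8-cycle (1, 2, 7, 5, 11, 3, 10, 9).
Stepping 2 places around the cycle: 1 → 2 → 7.

7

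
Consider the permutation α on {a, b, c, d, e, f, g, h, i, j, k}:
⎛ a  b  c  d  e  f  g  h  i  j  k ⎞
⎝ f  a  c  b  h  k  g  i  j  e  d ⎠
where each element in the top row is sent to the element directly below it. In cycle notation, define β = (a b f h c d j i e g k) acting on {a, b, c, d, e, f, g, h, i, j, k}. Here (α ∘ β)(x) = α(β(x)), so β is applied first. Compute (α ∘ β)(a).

a

First apply β: β(a) = b, then α(b) = a. Thus (α ∘ β)(a) = a.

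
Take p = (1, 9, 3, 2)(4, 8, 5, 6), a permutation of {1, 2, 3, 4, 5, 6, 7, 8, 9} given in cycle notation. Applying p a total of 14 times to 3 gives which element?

3 lies in the 4-cycle (1, 9, 3, 2).
On a 4-cycle, p^4 is the identity, so p^14 = p^2 there (14 ≡ 2 mod 4).
Stepping 2 places around the cycle: 3 → 2 → 1.

1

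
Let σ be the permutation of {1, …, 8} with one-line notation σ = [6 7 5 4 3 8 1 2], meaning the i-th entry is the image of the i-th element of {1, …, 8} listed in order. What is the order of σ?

10

Writing σ as disjoint cycles, the cycle lengths are 5, 2, 1.
The order is lcm(5, 2) = 10.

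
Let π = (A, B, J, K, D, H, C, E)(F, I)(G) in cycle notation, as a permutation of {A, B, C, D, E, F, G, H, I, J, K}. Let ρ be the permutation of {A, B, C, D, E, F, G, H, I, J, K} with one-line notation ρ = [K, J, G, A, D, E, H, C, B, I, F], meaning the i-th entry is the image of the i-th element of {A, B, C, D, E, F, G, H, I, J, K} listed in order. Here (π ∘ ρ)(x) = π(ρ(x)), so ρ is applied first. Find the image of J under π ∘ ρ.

(π ∘ ρ)(J) = π(ρ(J)). ρ(J) = I, then π(I) = F. So (π ∘ ρ)(J) = F.

F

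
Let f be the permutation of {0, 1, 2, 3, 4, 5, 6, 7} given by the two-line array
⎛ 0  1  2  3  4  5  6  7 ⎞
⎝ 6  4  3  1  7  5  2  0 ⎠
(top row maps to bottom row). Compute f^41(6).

Tracing 6 → 2 → … returns to 6 after 7 steps, so 6 lies in a 7-cycle (0 6 2 3 1 4 7).
Powers repeat with period 7 on this cycle, and 41 mod 7 = 6, so f^41(6) = f^6(6).
Advancing 6 steps from 6: 6 → 2 → 3 → 1 → 4 → 7 → 0.

0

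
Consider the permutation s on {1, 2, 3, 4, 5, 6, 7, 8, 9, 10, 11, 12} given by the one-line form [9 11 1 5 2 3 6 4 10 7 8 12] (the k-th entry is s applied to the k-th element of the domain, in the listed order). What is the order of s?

Decomposing into disjoint cycles gives cycle lengths 6, 5, 1.
The order is lcm(6, 5) = 30.

30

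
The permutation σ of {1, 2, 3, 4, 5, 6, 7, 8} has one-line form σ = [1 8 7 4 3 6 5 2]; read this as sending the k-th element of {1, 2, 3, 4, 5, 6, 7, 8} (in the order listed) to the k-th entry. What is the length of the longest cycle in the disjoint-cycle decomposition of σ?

Decomposing into disjoint cycles gives (2, 8)(3, 7, 5); the longest has length 3.

3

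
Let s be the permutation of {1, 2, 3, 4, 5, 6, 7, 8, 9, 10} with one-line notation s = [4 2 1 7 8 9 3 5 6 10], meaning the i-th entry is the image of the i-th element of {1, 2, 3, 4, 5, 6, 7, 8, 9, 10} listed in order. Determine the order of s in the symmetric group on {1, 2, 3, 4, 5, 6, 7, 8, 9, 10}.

4

Decomposing into disjoint cycles gives cycle lengths 4, 2, 2, 1, 1.
The order is lcm(4, 2, 2) = 4.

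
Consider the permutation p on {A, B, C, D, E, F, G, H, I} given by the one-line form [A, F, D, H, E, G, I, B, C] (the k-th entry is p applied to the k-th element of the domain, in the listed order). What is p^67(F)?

D

Tracing F → G → … returns to F after 7 steps, so F lies in a 7-cycle (B F G I C D H).
Since the cycle has length 7, p^67 acts on it the same as p^4 (67 mod 7 = 4).
Stepping 4 places around the cycle: F → G → I → C → D.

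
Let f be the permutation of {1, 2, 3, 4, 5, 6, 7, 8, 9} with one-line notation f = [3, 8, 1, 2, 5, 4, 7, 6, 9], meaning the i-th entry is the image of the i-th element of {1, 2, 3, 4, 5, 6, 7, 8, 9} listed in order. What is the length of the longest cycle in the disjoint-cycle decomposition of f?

4

Decomposing into disjoint cycles gives (1 3)(2 8 6 4); the longest has length 4.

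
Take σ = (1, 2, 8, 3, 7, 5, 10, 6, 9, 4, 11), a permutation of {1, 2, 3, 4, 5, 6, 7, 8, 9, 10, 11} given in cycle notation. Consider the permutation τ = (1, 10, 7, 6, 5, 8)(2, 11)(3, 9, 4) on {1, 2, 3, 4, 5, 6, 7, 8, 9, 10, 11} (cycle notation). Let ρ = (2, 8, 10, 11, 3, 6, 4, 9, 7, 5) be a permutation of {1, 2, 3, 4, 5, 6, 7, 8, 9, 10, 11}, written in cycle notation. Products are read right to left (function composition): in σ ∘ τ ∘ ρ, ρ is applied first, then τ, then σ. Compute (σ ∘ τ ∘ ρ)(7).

3

Apply the permutations in order: ρ(7) = 5, then τ(5) = 8, then σ(8) = 3. So (σ ∘ τ ∘ ρ)(7) = 3.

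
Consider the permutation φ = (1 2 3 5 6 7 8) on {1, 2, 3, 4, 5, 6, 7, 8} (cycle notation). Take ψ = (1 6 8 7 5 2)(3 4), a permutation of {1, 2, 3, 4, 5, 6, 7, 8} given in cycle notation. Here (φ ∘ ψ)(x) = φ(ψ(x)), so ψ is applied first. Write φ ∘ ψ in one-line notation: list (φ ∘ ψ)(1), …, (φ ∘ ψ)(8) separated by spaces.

Chase each element through ψ then φ: 1 → 6 → 7; 2 → 1 → 2; 3 → 4 → 4; 4 → 3 → 5; 5 → 2 → 3; 6 → 8 → 1; 7 → 5 → 6; 8 → 7 → 8.
So φ ∘ ψ in one-line form is 7 2 4 5 3 1 6 8.

7 2 4 5 3 1 6 8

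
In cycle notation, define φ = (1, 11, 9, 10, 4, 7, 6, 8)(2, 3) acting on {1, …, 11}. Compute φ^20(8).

10

8 lies in the 8-cycle (1, 11, 9, 10, 4, 7, 6, 8).
Powers repeat with period 8 on this cycle, and 20 mod 8 = 4, so φ^20(8) = φ^4(8).
Advancing 4 steps from 8: 8 → 1 → 11 → 9 → 10.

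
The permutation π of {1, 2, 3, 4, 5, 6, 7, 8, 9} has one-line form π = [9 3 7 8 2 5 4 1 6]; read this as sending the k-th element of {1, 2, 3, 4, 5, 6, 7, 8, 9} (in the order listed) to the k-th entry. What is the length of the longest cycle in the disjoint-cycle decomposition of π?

Decomposing into disjoint cycles gives (1, 9, 6, 5, 2, 3, 7, 4, 8); the longest has length 9.

9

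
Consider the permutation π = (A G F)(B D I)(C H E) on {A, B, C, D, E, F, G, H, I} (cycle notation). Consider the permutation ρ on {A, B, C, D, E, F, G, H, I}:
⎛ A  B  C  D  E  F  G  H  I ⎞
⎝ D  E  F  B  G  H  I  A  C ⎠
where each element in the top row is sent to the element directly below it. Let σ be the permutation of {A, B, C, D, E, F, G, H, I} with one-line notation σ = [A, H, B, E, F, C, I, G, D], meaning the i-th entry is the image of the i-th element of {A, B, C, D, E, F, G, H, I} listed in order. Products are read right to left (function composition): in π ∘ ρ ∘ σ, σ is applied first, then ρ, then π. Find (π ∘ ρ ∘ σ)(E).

(π ∘ ρ ∘ σ)(E) = π(ρ(σ(E))). σ(E) = F, then ρ(F) = H, then π(H) = E, so the result is E.

E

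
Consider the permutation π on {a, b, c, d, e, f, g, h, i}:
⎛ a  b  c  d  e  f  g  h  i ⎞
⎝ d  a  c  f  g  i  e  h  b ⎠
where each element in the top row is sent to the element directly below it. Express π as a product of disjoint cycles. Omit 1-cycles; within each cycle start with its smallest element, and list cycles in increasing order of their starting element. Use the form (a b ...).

Iterating π from a gives a → d → f → i → b → a; that is the 5-cycle (a d f i b).
Repeating from the next unused element and collecting all non-trivial cycles gives (a d f i b)(e g).

(a d f i b)(e g)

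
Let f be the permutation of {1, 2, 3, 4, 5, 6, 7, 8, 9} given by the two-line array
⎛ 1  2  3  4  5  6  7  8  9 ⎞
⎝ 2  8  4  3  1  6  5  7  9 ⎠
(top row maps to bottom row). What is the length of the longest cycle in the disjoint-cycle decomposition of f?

Decomposing into disjoint cycles gives (1 2 8 7 5)(3 4); the longest has length 5.

5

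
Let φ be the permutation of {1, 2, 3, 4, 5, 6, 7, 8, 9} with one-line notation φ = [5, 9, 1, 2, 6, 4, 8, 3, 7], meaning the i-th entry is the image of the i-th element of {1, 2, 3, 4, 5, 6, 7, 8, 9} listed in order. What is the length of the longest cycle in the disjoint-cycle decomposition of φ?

9

Decomposing into disjoint cycles gives (1, 5, 6, 4, 2, 9, 7, 8, 3); the longest has length 9.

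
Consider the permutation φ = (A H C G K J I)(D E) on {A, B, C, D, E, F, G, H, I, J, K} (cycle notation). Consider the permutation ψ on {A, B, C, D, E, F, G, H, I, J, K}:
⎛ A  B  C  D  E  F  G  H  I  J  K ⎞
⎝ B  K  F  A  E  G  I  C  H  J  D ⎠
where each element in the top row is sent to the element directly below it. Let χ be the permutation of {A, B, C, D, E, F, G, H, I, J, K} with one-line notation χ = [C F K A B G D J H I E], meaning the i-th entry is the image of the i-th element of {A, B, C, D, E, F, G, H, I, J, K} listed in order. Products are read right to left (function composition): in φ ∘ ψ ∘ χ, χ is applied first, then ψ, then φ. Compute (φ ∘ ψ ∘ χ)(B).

K

Chase B: χ(B) = F; ψ(F) = G; φ(G) = K. Hence (φ ∘ ψ ∘ χ)(B) = K.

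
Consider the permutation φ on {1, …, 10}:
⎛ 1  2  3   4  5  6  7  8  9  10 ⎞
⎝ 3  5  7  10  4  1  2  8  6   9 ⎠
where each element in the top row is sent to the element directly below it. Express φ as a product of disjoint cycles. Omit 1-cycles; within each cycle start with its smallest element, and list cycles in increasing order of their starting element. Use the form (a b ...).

From 1: 1 → 3 → 7 → 2 → 5 → 4 → 10 → 9 → 6 → 1, closing the cycle (1 3 7 2 5 4 10 9 6).
Continuing from each remaining unvisited element yields (1 3 7 2 5 4 10 9 6).

(1 3 7 2 5 4 10 9 6)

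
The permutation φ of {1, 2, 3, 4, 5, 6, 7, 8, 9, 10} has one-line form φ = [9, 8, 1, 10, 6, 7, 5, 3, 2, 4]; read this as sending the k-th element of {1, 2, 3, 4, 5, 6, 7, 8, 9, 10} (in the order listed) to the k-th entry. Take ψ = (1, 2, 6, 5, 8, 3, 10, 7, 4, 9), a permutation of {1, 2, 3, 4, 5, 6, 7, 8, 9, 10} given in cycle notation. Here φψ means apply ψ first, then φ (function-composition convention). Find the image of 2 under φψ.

7

First apply ψ: ψ(2) = 6, then φ(6) = 7. Thus (φψ)(2) = 7.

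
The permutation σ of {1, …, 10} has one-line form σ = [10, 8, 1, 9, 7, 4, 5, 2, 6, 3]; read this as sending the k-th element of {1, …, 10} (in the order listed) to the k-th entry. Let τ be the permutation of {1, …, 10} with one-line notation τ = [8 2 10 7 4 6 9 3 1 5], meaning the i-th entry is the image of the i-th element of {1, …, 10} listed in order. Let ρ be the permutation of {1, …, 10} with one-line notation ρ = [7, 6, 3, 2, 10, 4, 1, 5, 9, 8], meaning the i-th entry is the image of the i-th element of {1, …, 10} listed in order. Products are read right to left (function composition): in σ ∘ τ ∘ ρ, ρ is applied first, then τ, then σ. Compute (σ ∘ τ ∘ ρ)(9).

10

(σ ∘ τ ∘ ρ)(9) = σ(τ(ρ(9))). ρ(9) = 9, then τ(9) = 1, then σ(1) = 10, so the result is 10.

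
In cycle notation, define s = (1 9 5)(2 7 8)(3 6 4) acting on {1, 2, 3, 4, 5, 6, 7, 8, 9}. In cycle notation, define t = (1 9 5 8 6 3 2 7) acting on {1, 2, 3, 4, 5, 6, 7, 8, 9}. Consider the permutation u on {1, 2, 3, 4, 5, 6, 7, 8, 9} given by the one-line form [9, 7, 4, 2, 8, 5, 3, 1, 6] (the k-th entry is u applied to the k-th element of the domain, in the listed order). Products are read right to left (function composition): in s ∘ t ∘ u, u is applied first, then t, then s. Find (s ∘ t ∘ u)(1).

1

(s ∘ t ∘ u)(1) = s(t(u(1))). u(1) = 9, then t(9) = 5, then s(5) = 1, so the result is 1.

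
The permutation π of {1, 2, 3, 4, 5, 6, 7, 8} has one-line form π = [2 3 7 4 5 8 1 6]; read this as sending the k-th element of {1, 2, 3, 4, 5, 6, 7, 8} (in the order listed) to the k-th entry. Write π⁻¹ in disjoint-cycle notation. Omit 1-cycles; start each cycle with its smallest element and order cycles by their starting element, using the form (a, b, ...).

(1, 7, 3, 2)(6, 8)

The cycle decomposition of π is (1, 2, 3, 7)(6, 8).
The inverse reverses every cycle; in canonical form, π⁻¹ = (1, 7, 3, 2)(6, 8).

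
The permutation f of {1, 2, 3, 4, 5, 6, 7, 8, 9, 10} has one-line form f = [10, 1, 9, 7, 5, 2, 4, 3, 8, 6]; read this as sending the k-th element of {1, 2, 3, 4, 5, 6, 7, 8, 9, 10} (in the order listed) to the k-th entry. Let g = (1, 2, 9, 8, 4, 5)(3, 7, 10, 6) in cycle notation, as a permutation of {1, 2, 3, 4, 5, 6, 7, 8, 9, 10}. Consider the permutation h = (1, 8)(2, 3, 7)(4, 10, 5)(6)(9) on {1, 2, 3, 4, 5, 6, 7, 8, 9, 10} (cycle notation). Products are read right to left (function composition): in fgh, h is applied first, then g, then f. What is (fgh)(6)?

(fgh)(6) = f(g(h(6))). h(6) = 6, then g(6) = 3, then f(3) = 9, so the result is 9.

9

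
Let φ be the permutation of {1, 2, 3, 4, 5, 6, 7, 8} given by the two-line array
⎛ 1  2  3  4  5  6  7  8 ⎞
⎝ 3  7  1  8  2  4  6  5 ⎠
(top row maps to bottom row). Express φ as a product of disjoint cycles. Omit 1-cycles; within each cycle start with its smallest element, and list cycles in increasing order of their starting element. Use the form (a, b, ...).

From 1: 1 → 3 → 1, closing the cycle (1, 3).
Continuing from each remaining unvisited element yields (1, 3)(2, 7, 6, 4, 8, 5).

(1, 3)(2, 7, 6, 4, 8, 5)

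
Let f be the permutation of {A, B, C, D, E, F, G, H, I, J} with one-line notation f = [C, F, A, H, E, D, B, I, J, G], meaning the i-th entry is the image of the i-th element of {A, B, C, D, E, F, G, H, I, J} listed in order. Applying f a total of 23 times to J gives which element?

B

Tracing J → G → … returns to J after 7 steps, so J lies in a 7-cycle (B F D H I J G).
Powers repeat with period 7 on this cycle, and 23 mod 7 = 2, so f^23(J) = f^2(J).
Advancing 2 steps from J: J → G → B.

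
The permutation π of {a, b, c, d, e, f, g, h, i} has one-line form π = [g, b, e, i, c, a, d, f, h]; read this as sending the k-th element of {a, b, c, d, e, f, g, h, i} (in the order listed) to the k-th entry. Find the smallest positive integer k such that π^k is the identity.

6

Decomposing into disjoint cycles gives cycle lengths 6, 2, 1.
The order of π is the least common multiple of its cycle lengths: lcm(6, 2) = 6.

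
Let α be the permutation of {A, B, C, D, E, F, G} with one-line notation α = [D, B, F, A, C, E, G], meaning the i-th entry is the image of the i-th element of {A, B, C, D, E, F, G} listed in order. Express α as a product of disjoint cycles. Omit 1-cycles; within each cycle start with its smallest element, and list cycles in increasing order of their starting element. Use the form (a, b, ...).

(A, D)(C, F, E)

Iterating α from A gives A → D → A; that is the 2-cycle (A, D).
Repeating from the next unused element and collecting all non-trivial cycles gives (A, D)(C, F, E).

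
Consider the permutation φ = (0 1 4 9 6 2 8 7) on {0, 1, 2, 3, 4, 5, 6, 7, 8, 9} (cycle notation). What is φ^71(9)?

9 lies in the 8-cycle (0 1 4 9 6 2 8 7).
On an 8-cycle, φ^8 is the identity, so φ^71 = φ^7 there (71 ≡ 7 mod 8).
Advancing 7 steps from 9: 9 → 6 → 2 → 8 → 7 → 0 → 1 → 4.

4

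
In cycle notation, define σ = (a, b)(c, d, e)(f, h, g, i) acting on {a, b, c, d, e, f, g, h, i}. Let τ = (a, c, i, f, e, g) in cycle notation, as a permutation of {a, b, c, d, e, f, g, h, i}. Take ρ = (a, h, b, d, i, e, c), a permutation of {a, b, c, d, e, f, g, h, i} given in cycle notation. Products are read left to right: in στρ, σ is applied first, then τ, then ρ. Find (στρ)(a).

d

Apply the permutations in order: σ(a) = b, then τ(b) = b, then ρ(b) = d. So (στρ)(a) = d.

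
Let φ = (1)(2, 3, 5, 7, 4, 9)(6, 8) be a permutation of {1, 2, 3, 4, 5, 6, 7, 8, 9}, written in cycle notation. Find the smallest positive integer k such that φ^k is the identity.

6

The cycle type of φ is (6, 2, 1).
The order is lcm(6, 2) = 6.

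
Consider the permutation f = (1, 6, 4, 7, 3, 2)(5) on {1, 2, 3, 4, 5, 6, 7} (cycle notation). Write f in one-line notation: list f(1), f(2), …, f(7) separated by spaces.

Image by image: 1→6, 2→1, 3→2, 4→7, 5→5, 6→4, 7→3.
So the one-line form is 6 1 2 7 5 4 3.

6 1 2 7 5 4 3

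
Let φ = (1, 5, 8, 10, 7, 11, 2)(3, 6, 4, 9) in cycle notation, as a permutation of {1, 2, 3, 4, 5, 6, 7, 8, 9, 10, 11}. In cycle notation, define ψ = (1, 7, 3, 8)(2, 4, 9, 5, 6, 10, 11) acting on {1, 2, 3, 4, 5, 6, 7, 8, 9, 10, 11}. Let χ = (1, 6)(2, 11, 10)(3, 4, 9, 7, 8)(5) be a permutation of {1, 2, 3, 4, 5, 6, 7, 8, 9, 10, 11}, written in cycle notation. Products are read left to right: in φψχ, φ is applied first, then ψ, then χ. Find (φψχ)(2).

8

Apply the permutations in order: φ(2) = 1, then ψ(1) = 7, then χ(7) = 8. So (φψχ)(2) = 8.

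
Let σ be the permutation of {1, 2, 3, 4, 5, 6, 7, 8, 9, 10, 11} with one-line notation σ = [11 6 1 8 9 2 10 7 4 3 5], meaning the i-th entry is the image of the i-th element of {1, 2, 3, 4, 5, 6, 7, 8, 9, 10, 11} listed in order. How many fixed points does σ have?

0

No element satisfies σ(x) = x, so there are 0 fixed points.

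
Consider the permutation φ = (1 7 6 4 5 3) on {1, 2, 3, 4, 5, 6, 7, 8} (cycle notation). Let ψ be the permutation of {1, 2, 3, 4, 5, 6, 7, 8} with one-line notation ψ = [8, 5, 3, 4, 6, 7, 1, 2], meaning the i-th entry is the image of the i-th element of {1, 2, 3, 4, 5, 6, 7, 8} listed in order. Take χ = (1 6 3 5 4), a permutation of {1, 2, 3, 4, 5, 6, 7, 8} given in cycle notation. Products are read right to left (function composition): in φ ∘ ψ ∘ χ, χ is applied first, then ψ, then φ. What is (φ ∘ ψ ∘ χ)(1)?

6

Chase 1: χ(1) = 6; ψ(6) = 7; φ(7) = 6. Hence (φ ∘ ψ ∘ χ)(1) = 6.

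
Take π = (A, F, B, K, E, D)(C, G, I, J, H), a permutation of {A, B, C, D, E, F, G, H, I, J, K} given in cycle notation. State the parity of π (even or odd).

odd

The cycle lengths are 6, 5.
A cycle is odd iff its length is even; π has 1 even-length cycle, so sgn(π) = (−1)^1 and π is odd.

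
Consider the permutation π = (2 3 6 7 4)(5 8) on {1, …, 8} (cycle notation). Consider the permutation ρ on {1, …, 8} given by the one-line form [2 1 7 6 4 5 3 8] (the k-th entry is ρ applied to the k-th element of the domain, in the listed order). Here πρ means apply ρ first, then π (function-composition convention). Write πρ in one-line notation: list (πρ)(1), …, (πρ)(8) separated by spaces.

(πρ)(x) = π(ρ(x)). Computing each image: π(ρ(1)) = π(2) = 3, π(ρ(2)) = π(1) = 1, π(ρ(3)) = π(7) = 4, π(ρ(4)) = π(6) = 7, π(ρ(5)) = π(4) = 2, π(ρ(6)) = π(5) = 8, π(ρ(7)) = π(3) = 6, π(ρ(8)) = π(8) = 5.
Hence πρ = [3 1 4 7 2 8 6 5].

3 1 4 7 2 8 6 5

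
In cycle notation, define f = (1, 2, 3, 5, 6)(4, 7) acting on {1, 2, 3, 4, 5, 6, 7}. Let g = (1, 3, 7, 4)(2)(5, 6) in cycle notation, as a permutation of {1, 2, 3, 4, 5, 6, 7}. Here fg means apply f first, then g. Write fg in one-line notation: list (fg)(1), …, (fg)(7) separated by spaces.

2 7 6 4 5 3 1

(fg)(x) = g(f(x)). Computing each image: g(f(1)) = g(2) = 2, g(f(2)) = g(3) = 7, g(f(3)) = g(5) = 6, g(f(4)) = g(7) = 4, g(f(5)) = g(6) = 5, g(f(6)) = g(1) = 3, g(f(7)) = g(4) = 1.
Hence fg = [2 7 6 4 5 3 1].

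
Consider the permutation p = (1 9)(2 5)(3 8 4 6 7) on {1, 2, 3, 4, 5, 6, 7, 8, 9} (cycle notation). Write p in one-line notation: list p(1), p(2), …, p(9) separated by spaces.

9 5 8 6 2 7 3 4 1

Reading each image from the cycles: 1→9, 2→5, 3→8, 4→6, 5→2, 6→7, 7→3, 8→4, 9→1.
So the one-line form is 9 5 8 6 2 7 3 4 1.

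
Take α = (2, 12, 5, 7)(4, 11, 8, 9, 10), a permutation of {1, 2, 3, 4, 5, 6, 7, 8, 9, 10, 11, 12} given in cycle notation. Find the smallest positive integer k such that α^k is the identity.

The cycle type of α is (5, 4, 1, 1, 1).
The order of α is the least common multiple of its cycle lengths: lcm(5, 4) = 20.

20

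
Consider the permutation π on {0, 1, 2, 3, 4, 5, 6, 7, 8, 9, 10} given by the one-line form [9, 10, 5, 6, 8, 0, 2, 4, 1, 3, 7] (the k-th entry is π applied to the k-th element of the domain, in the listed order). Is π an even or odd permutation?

In disjoint-cycle form the cycle lengths are 6, 5.
A cycle is odd iff its length is even; π has 1 even-length cycle, so sgn(π) = (−1)^1 and π is odd.

odd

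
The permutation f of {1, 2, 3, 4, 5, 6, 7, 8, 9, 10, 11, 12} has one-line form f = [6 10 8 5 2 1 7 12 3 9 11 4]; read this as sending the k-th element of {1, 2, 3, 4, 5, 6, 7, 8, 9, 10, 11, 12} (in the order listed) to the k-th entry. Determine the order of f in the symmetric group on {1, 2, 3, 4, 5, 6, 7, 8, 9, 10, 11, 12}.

8

Decomposing into disjoint cycles gives cycle lengths 8, 2, 1, 1.
Since disjoint cycles commute, ord(f) = lcm(8, 2) = 8.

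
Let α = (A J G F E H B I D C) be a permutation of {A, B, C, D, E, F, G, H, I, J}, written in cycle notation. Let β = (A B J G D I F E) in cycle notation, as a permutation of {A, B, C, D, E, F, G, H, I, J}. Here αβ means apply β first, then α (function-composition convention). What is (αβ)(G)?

First apply β: β(G) = D, then α(D) = C. Thus (αβ)(G) = C.

C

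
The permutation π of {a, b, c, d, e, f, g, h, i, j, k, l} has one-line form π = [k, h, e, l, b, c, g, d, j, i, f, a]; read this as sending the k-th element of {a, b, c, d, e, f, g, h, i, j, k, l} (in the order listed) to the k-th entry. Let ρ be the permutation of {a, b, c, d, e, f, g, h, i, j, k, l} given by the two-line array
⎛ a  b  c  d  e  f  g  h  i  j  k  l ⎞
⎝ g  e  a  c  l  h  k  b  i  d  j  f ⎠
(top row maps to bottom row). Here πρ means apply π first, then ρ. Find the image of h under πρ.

(πρ)(h) = ρ(π(h)). π(h) = d, then ρ(d) = c. So (πρ)(h) = c.

c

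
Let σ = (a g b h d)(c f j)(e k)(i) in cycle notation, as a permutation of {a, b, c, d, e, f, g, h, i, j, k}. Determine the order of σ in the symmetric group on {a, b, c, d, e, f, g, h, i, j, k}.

30

The disjoint cycles have lengths 5, 3, 2, 1.
The order is lcm(5, 3, 2) = 30.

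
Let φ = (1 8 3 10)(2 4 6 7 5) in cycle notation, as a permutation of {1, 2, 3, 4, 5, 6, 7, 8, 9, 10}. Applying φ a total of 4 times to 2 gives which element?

2 lies in the 5-cycle (2 4 6 7 5).
Stepping 4 places around the cycle: 2 → 4 → 6 → 7 → 5.

5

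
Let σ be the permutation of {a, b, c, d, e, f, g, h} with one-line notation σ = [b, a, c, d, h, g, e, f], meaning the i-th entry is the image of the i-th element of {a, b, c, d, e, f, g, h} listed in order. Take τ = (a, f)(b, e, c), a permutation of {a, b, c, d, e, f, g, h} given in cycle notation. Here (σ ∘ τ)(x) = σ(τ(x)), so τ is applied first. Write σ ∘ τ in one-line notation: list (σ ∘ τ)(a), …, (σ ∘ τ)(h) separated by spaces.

g h a d c b e f

(σ ∘ τ)(x) = σ(τ(x)). Computing each image: σ(τ(a)) = σ(f) = g, σ(τ(b)) = σ(e) = h, σ(τ(c)) = σ(b) = a, σ(τ(d)) = σ(d) = d, σ(τ(e)) = σ(c) = c, σ(τ(f)) = σ(a) = b, σ(τ(g)) = σ(g) = e, σ(τ(h)) = σ(h) = f.
Hence σ ∘ τ = [g h a d c b e f].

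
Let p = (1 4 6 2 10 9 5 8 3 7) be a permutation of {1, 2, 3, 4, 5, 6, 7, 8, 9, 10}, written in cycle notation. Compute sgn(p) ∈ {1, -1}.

-1

The cycle lengths are 10.
A cycle is odd iff its length is even; p has 1 even-length cycle, so sgn(p) = (−1)^1 and p is odd.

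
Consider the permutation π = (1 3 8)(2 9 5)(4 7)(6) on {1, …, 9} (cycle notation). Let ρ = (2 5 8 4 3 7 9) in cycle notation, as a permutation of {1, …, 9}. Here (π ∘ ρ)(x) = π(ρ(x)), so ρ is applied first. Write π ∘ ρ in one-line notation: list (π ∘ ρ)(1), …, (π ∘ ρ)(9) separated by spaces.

3 2 4 8 1 6 5 7 9

Chase each element through ρ then π: 1 → 1 → 3; 2 → 5 → 2; 3 → 7 → 4; 4 → 3 → 8; 5 → 8 → 1; 6 → 6 → 6; 7 → 9 → 5; 8 → 4 → 7; 9 → 2 → 9.
So π ∘ ρ in one-line form is 3 2 4 8 1 6 5 7 9.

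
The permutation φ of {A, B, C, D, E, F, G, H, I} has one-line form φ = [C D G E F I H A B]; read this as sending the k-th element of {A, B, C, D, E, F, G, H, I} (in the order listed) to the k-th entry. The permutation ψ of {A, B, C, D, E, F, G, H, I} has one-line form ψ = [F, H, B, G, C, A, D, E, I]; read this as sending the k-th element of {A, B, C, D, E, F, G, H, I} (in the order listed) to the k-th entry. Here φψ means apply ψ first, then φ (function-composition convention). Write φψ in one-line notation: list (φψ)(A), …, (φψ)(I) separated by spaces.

(φψ)(x) = φ(ψ(x)). Computing each image: φ(ψ(A)) = φ(F) = I, φ(ψ(B)) = φ(H) = A, φ(ψ(C)) = φ(B) = D, φ(ψ(D)) = φ(G) = H, φ(ψ(E)) = φ(C) = G, φ(ψ(F)) = φ(A) = C, φ(ψ(G)) = φ(D) = E, φ(ψ(H)) = φ(E) = F, φ(ψ(I)) = φ(I) = B.
Hence φψ = [I A D H G C E F B].

I A D H G C E F B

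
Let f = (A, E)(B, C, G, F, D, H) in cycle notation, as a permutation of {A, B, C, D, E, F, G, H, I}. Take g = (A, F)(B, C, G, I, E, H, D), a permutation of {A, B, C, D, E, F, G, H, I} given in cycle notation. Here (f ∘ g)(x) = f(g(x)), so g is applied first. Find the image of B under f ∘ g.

G

First apply g: g(B) = C, then f(C) = G. Thus (f ∘ g)(B) = G.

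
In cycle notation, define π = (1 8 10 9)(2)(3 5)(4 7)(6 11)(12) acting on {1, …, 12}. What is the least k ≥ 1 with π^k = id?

The cycle type of π is (4, 2, 2, 2, 1, 1).
Since disjoint cycles commute, ord(π) = lcm(4, 2, 2, 2) = 4.

4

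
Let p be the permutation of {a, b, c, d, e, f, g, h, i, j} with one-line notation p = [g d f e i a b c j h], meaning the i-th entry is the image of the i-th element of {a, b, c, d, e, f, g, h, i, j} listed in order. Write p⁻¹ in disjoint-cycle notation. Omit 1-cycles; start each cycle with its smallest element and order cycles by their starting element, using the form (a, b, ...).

First write p in disjoint cycles: (a, g, b, d, e, i, j, h, c, f).
The inverse reverses every cycle; in canonical form, p⁻¹ = (a, f, c, h, j, i, e, d, b, g).

(a, f, c, h, j, i, e, d, b, g)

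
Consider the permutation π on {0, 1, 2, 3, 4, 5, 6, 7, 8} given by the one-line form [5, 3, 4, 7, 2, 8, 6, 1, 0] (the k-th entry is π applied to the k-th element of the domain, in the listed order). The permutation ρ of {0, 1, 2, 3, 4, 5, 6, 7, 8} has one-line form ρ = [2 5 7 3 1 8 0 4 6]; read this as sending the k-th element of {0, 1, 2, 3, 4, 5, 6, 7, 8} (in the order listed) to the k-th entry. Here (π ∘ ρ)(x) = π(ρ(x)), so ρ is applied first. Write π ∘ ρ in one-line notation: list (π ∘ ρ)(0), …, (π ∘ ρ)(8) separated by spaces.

Chase each element through ρ then π: 0 → 2 → 4; 1 → 5 → 8; 2 → 7 → 1; 3 → 3 → 7; 4 → 1 → 3; 5 → 8 → 0; 6 → 0 → 5; 7 → 4 → 2; 8 → 6 → 6.
Collecting the images, π ∘ ρ = [4 8 1 7 3 0 5 2 6].

4 8 1 7 3 0 5 2 6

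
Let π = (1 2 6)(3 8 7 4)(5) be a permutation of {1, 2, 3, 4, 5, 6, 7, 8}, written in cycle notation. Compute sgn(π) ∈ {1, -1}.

The cycle lengths are 4, 3, 1.
A cycle of length ℓ contributes ℓ−1 transpositions, so π is a product of 3 + 2 = 5 transpositions — odd.

-1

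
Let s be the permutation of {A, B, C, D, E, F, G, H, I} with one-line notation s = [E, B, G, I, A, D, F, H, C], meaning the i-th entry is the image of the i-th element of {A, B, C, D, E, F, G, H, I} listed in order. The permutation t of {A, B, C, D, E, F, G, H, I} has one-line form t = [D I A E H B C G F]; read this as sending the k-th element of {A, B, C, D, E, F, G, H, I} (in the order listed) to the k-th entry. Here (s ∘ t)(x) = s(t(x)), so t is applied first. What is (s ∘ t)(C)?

E

t(C) = A, then s(A) = E; composing gives (s ∘ t)(C) = E.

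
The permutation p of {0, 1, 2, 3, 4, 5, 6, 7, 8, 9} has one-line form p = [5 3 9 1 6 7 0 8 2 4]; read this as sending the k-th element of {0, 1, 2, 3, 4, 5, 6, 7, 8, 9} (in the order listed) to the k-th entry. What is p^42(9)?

Tracing 9 → 4 → … returns to 9 after 8 steps, so 9 lies in an 8-cycle (0 5 7 8 2 9 4 6).
On an 8-cycle, p^8 is the identity, so p^42 = p^2 there (42 ≡ 2 mod 8).
Stepping 2 places around the cycle: 9 → 4 → 6.

6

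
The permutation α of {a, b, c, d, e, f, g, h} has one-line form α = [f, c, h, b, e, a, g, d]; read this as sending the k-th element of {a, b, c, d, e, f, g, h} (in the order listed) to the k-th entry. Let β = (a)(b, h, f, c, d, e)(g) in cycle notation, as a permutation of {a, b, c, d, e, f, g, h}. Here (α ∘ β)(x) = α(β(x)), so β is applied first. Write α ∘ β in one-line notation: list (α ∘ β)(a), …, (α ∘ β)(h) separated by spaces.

(α ∘ β)(x) = α(β(x)). Computing each image: α(β(a)) = α(a) = f, α(β(b)) = α(h) = d, α(β(c)) = α(d) = b, α(β(d)) = α(e) = e, α(β(e)) = α(b) = c, α(β(f)) = α(c) = h, α(β(g)) = α(g) = g, α(β(h)) = α(f) = a.
Hence α ∘ β = [f d b e c h g a].

f d b e c h g a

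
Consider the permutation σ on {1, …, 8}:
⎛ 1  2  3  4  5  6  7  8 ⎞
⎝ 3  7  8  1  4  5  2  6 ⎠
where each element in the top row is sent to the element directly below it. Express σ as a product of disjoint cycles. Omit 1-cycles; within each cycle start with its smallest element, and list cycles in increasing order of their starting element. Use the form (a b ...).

From 1: 1 → 3 → 8 → 6 → 5 → 4 → 1, closing the cycle (1 3 8 6 5 4).
Continuing from each remaining unvisited element yields (1 3 8 6 5 4)(2 7).

(1 3 8 6 5 4)(2 7)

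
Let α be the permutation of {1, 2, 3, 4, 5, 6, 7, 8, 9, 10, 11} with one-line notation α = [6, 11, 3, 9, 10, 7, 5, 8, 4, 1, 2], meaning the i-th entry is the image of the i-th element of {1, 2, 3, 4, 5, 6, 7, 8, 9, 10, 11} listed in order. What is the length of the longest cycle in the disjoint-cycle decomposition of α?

Decomposing into disjoint cycles gives (1 6 7 5 10)(2 11)(4 9); the longest has length 5.

5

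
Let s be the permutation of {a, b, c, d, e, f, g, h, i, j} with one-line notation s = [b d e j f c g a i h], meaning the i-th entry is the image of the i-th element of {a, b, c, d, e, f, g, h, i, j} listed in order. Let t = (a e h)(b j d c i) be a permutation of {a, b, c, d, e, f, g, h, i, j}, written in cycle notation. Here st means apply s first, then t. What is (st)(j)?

(st)(j) = t(s(j)). s(j) = h, then t(h) = a. So (st)(j) = a.

a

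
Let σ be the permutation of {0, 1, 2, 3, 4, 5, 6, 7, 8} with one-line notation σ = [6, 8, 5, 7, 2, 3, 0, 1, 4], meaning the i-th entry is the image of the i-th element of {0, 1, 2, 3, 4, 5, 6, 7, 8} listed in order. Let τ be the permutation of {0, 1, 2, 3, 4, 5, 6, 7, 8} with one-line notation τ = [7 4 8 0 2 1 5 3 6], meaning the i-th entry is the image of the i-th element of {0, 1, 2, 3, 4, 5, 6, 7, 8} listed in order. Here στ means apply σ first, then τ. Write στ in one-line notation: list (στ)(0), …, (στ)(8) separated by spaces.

Chase each element through σ then τ: 0 → 6 → 5; 1 → 8 → 6; 2 → 5 → 1; 3 → 7 → 3; 4 → 2 → 8; 5 → 3 → 0; 6 → 0 → 7; 7 → 1 → 4; 8 → 4 → 2.
So στ in one-line form is 5 6 1 3 8 0 7 4 2.

5 6 1 3 8 0 7 4 2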